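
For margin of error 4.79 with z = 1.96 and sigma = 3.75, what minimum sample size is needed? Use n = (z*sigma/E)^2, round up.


z*sigma/E = 1.96 * 3.75 / 4.79 = 735/479 ≈ 1.534447
(z*sigma/E)^2 ≈ 2.354527
round up: n = 3

3


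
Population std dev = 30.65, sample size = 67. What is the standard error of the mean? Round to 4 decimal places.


SE = sigma / sqrt(n)
sqrt(67) ≈ 8.185353
SE = 30.65 / 8.185353 ≈ 3.744493

3.7445


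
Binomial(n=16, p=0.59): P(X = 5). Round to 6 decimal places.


P = C(n,k) * p^k * (1-p)^(n-k)
C(16,5) = 4368
p^k = 0.59^5 ≈ 0.07149243
(1-p)^(n-k) = 0.41^11 ≈ 0.00005503290
P = 4368 * 0.07149243 * 0.00005503290 ≈ 0.017186

0.017186


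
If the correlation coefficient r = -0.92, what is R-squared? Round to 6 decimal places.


R^2 = r^2 = (-0.92)^2 = 0.8464

0.846400


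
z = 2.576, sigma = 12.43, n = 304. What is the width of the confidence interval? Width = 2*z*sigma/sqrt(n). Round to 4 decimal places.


width = 2*z*sigma/sqrt(n)
2*z*sigma = 2 * 2.576 * 12.43 = 64.03936
sqrt(304) ≈ 17.435596
width = 64.03936 / 17.435596 ≈ 3.672909

3.6729


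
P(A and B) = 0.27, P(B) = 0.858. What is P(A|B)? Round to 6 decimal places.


P(A|B) = P(A and B) / P(B) = 0.27 / 0.858 = 45/143 ≈ 0.31468531

0.314685


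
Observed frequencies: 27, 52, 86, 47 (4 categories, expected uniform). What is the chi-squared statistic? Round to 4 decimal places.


chi2 = sum((O-E)^2/E), E = total/4
total = 212, E = 212/4 = 53
(27 - 53)^2 / 53 = 676 / 53 = 676/53 ≈ 12.754717
(52 - 53)^2 / 53 = 1 / 53 = 1/53 ≈ 0.018868
(86 - 53)^2 / 53 = 1089 / 53 = 1089/53 ≈ 20.547170
(47 - 53)^2 / 53 = 36 / 53 = 36/53 ≈ 0.679245
chi2 = 34

34.0000


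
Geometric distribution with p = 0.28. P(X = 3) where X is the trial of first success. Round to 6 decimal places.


P = (1-p)^(k-1) * p
(1-p)^(k-1) = 0.72^2 = 0.5184
P = 0.5184 * 0.28 = 0.145152

0.145152


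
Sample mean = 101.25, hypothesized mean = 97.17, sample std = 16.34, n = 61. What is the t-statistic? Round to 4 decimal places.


t = (xbar - mu0) / (s/sqrt(n))
xbar - mu0 = 101.25 - 97.17 = 4.08
sqrt(61) ≈ 7.81024968
s/sqrt(n) = 16.34 / 7.81024968 ≈ 2.09212262
t = 4.08 / 2.09212262 ≈ 1.950173

1.9502


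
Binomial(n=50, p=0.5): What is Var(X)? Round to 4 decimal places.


Var = n*p*(1-p) = 50 * 0.5 * 0.5 = 12.5

12.5000


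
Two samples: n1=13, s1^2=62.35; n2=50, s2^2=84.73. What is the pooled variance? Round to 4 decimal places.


sp^2 = ((n1-1)*s1^2 + (n2-1)*s2^2)/(n1+n2-2)
(n1-1)*s1^2 = 12 * 62.35 = 748.2
(n2-1)*s2^2 = 49 * 84.73 = 4151.77
numerator = 748.2 + 4151.77 = 4899.97
n1+n2-2 = 61
sp^2 = 4899.97 / 61 = 489997/6100 ≈ 80.327377

80.3274


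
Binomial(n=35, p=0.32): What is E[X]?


E[X] = n*p = 35 * 0.32 = 11.2

11.2


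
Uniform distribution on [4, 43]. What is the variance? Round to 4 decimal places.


Var = (b-a)^2 / 12
(b-a)^2 = (43 - 4)^2 = 1521
Var = 1521/12 = 126.75

126.7500


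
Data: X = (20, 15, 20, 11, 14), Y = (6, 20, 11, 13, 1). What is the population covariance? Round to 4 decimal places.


Cov = (1/n)*sum((xi-xbar)(yi-ybar))
n = 5, xbar = 80/5 = 16, ybar = 51/5 = 10.2
sum((xi-xbar)(yi-ybar)) = -19
Cov = -19 / 5 = -3.8

-3.8000


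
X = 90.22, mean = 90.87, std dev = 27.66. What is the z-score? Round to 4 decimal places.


z = (X - mu) / sigma
X - mu = 90.22 - 90.87 = -0.65
z = -0.65 / 27.66 = -65/2766 ≈ -0.023500

-0.0235


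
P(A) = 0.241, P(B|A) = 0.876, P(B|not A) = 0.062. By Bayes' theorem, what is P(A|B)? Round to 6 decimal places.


P(A|B) = P(B|A)*P(A) / P(B), P(B) = P(B|A)*P(A) + P(B|not A)*P(not A)
P(B|A)*P(A) = 0.876 * 0.241 = 0.211116
P(B|not A)*P(not A) = 0.062 * 0.759 = 0.047058
P(B) = 0.211116 + 0.047058 = 0.258174
P(A|B) = 0.211116 / 0.258174 ≈ 0.81772758

0.817728


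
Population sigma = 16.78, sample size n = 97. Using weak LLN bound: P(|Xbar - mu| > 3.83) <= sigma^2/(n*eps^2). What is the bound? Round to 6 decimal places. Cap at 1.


bound = min(1, sigma^2/(n*eps^2))
sigma^2 = 16.78^2 = 281.5684
n*eps^2 = 97 * 3.83^2 = 97 * 14.6689 = 1422.8833
sigma^2/(n*eps^2) = 281.5684 / 1422.8833 ≈ 0.19788580

0.197886


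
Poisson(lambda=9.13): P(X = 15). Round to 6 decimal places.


P = e^(-lam) * lam^k / k!
e^(-9.13) ≈ 0.0001083656
lam^k = 9.13^15 ≈ 255306377199754.009706
k! = 15! = 1307674368000
P = 0.0001083656 * 255306377199754.009706 / 1307674368000 ≈ 0.021157

0.021157


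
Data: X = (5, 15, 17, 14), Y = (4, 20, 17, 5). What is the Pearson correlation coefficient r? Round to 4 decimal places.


r = sum((xi-xbar)(yi-ybar)) / sqrt(sum((xi-xbar)^2) * sum((yi-ybar)^2))
n = 4, xbar = 51/4 = 12.75, ybar = 46/4 = 11.5
Sxy = sum((xi-xbar)(yi-ybar)) = 92.5
Sxx = sum((xi-xbar)^2) = 84.75
Syy = sum((yi-ybar)^2) = 201
sqrt(Sxx*Syy) ≈ 130.517240
r = Sxy / sqrt(Sxx*Syy) = 92.5 / 130.517240 ≈ 0.708719

0.7087


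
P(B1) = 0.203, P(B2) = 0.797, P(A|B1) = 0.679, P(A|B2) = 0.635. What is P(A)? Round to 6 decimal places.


P(A) = P(A|B1)*P(B1) + P(A|B2)*P(B2)
P(A|B1)*P(B1) = 0.679 * 0.203 = 0.137837
P(A|B2)*P(B2) = 0.635 * 0.797 = 0.506095
P(A) = 0.137837 + 0.506095 = 0.643932

0.643932


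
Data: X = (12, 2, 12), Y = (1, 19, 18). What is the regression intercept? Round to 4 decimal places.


a = ybar - b*xbar, where b = sum((xi-xbar)(yi-ybar)) / sum((xi-xbar)^2)
n = 3, xbar = 26/3 ≈ 8.666667, ybar = 38/3 ≈ 12.666667
Sxy = sum((xi-xbar)(yi-ybar)) = -190/3 ≈ -63.333333
Sxx = sum((xi-xbar)^2) = 200/3 ≈ 66.666667
b = Sxy / Sxx = -0.95
a = 12.666667 - (-0.95) * 8.666667 = 20.9

20.9000


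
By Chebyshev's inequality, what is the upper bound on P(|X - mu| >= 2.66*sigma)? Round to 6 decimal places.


P <= 1/k^2
k^2 = 2.66^2 = 7.0756
1/k^2 = 1 / 7.0756 ≈ 0.14133077

0.141331


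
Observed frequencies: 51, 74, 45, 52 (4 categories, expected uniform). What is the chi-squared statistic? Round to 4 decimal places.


chi2 = sum((O-E)^2/E), E = total/4
total = 222, E = 222/4 = 55.5
(51 - 55.5)^2 / 55.5 = 20.25 / 55.5 = 27/74 ≈ 0.364865
(74 - 55.5)^2 / 55.5 = 342.25 / 55.5 = 37/6 ≈ 6.166667
(45 - 55.5)^2 / 55.5 = 110.25 / 55.5 = 147/74 ≈ 1.986486
(52 - 55.5)^2 / 55.5 = 12.25 / 55.5 = 49/222 ≈ 0.220721
chi2 = 970/111 ≈ 8.738739

8.7387


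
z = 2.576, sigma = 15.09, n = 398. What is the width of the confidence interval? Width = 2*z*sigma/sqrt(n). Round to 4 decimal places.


width = 2*z*sigma/sqrt(n)
2*z*sigma = 2 * 2.576 * 15.09 = 77.74368
sqrt(398) ≈ 19.949937
width = 77.74368 / 19.949937 ≈ 3.896939

3.8969


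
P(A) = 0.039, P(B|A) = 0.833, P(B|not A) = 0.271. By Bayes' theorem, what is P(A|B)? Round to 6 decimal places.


P(A|B) = P(B|A)*P(A) / P(B), P(B) = P(B|A)*P(A) + P(B|not A)*P(not A)
P(B|A)*P(A) = 0.833 * 0.039 = 0.032487
P(B|not A)*P(not A) = 0.271 * 0.961 = 0.260431
P(B) = 0.032487 + 0.260431 = 0.292918
P(A|B) = 0.032487 / 0.292918 ≈ 0.11090817

0.110908


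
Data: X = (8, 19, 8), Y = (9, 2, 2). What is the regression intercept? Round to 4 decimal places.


a = ybar - b*xbar, where b = sum((xi-xbar)(yi-ybar)) / sum((xi-xbar)^2)
n = 3, xbar = 35/3 ≈ 11.666667, ybar = 13/3 ≈ 4.333333
Sxy = sum((xi-xbar)(yi-ybar)) = -77/3 ≈ -25.666667
Sxx = sum((xi-xbar)^2) = 242/3 ≈ 80.666667
b = Sxy / Sxx = -7/22 ≈ -0.318182
a = 4.333333 - (-0.318182) * 11.666667 = 177/22 ≈ 8.045455

8.0455


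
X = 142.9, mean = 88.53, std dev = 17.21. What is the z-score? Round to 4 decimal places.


z = (X - mu) / sigma
X - mu = 142.9 - 88.53 = 54.37
z = 54.37 / 17.21 = 5437/1721 ≈ 3.159210

3.1592


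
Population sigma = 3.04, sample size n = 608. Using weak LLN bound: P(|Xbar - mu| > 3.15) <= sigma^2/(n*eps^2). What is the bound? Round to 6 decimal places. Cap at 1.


bound = min(1, sigma^2/(n*eps^2))
sigma^2 = 3.04^2 = 9.2416
n*eps^2 = 608 * 3.15^2 = 608 * 9.9225 = 6032.88
sigma^2/(n*eps^2) = 9.2416 / 6032.88 ≈ 0.00153187

0.001532


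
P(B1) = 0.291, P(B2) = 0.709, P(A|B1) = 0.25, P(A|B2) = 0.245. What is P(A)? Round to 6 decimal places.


P(A) = P(A|B1)*P(B1) + P(A|B2)*P(B2)
P(A|B1)*P(B1) = 0.25 * 0.291 = 0.07275
P(A|B2)*P(B2) = 0.245 * 0.709 = 0.173705
P(A) = 0.07275 + 0.173705 = 0.246455

0.246455


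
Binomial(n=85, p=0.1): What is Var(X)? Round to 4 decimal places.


Var = n*p*(1-p) = 85 * 0.1 * 0.9 = 7.65

7.6500


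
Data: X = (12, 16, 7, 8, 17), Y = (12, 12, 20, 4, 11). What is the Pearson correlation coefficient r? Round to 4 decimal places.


r = sum((xi-xbar)(yi-ybar)) / sqrt(sum((xi-xbar)^2) * sum((yi-ybar)^2))
n = 5, xbar = 60/5 = 12, ybar = 59/5 = 11.8
Sxy = sum((xi-xbar)(yi-ybar)) = -13
Sxx = sum((xi-xbar)^2) = 82
Syy = sum((yi-ybar)^2) = 128.8
sqrt(Sxx*Syy) ≈ 102.769645
r = Sxy / sqrt(Sxx*Syy) = -13 / 102.769645 ≈ -0.126496

-0.1265


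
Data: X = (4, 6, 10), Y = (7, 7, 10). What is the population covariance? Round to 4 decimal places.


Cov = (1/n)*sum((xi-xbar)(yi-ybar))
n = 3, xbar = 20/3 ≈ 6.666667, ybar = 24/3 = 8
sum((xi-xbar)(yi-ybar)) = 10
Cov = 10 / 3 = 10/3 ≈ 3.333333

3.3333


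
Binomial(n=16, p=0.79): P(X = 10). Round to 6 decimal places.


P = C(n,k) * p^k * (1-p)^(n-k)
C(16,10) = 8008
p^k = 0.79^10 ≈ 0.09468276
(1-p)^(n-k) = 0.21^6 ≈ 0.00008576612
P = 8008 * 0.09468276 * 0.00008576612 ≈ 0.065030

0.065030


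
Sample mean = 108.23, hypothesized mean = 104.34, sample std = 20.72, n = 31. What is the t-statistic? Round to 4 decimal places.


t = (xbar - mu0) / (s/sqrt(n))
xbar - mu0 = 108.23 - 104.34 = 3.89
sqrt(31) ≈ 5.56776436
s/sqrt(n) = 20.72 / 5.56776436 ≈ 3.72142186
t = 3.89 / 3.72142186 ≈ 1.045299

1.0453


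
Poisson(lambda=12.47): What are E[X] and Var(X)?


E[X] = Var(X) = lambda = 12.47

12.47, 12.47


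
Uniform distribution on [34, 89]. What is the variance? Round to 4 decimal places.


Var = (b-a)^2 / 12
(b-a)^2 = (89 - 34)^2 = 3025
Var = 3025/12 ≈ 252.083333

252.0833


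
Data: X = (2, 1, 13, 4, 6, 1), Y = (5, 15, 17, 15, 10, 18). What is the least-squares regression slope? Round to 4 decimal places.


b = sum((xi-xbar)(yi-ybar)) / sum((xi-xbar)^2)
n = 6, xbar = 27/6 = 4.5, ybar = 80/6 = 40/3 ≈ 13.333333
Sxy = sum((xi-xbar)(yi-ybar)) = 24
Sxx = sum((xi-xbar)^2) = 105.5
b = Sxy / Sxx = 48/211 ≈ 0.227488

0.2275


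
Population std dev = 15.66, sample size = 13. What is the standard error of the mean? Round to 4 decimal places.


SE = sigma / sqrt(n)
sqrt(13) ≈ 3.605551
SE = 15.66 / 3.605551 ≈ 4.343303

4.3433


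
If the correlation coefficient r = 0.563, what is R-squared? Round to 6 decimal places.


R^2 = r^2 = (0.563)^2 = 0.316969

0.316969


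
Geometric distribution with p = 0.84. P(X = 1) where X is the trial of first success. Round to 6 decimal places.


P = (1-p)^(k-1) * p
(1-p)^(k-1) = 0.16^0 = 1
P = 1 * 0.84 = 0.84

0.840000


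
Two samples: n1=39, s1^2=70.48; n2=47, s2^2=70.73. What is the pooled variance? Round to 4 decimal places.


sp^2 = ((n1-1)*s1^2 + (n2-1)*s2^2)/(n1+n2-2)
(n1-1)*s1^2 = 38 * 70.48 = 2678.24
(n2-1)*s2^2 = 46 * 70.73 = 3253.58
numerator = 2678.24 + 3253.58 = 5931.82
n1+n2-2 = 84
sp^2 = 5931.82 / 84 = 296591/4200 ≈ 70.616905

70.6169


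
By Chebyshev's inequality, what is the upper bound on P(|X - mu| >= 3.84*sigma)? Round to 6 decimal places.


P <= 1/k^2
k^2 = 3.84^2 = 14.7456
1/k^2 = 1 / 14.7456 = 625/9216 ≈ 0.06781684

0.067817


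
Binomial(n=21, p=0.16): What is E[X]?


E[X] = n*p = 21 * 0.16 = 3.36

3.36


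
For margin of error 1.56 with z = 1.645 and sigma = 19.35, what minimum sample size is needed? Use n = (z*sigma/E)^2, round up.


z*sigma/E = 1.645 * 19.35 / 1.56 = 42441/2080 ≈ 20.404327
(z*sigma/E)^2 ≈ 416.336557
round up: n = 417

417


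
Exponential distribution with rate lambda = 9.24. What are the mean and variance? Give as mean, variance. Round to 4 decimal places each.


mean = 1/lam, var = 1/lam^2
mean = 1 / 9.24 = 25/231 ≈ 0.108225
lam^2 = 9.24^2 = 85.3776
var = 1 / 85.3776 ≈ 0.011713

0.1082, 0.0117


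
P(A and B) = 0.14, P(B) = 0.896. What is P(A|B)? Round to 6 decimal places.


P(A|B) = P(A and B) / P(B) = 0.14 / 0.896 = 0.15625

0.156250


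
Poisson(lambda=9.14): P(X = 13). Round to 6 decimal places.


P = e^(-lam) * lam^k / k!
e^(-9.14) ≈ 0.0001072873
lam^k = 9.14^13 ≈ 3106708778131.971811
k! = 13! = 6227020800
P = 0.0001072873 * 3106708778131.971811 / 6227020800 ≈ 0.053526

0.053526


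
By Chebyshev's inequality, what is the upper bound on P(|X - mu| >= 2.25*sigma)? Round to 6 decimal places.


P <= 1/k^2
k^2 = 2.25^2 = 5.0625
1/k^2 = 1 / 5.0625 = 16/81 ≈ 0.19753086

0.197531


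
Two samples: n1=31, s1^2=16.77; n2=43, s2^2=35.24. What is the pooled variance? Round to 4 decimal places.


sp^2 = ((n1-1)*s1^2 + (n2-1)*s2^2)/(n1+n2-2)
(n1-1)*s1^2 = 30 * 16.77 = 503.1
(n2-1)*s2^2 = 42 * 35.24 = 1480.08
numerator = 503.1 + 1480.08 = 1983.18
n1+n2-2 = 72
sp^2 = 1983.18 / 72 = 33053/1200 ≈ 27.544167

27.5442


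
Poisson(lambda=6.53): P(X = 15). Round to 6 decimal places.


P = e^(-lam) * lam^k / k!
e^(-6.53) ≈ 0.001459006
lam^k = 6.53^15 ≈ 1673777475456.573513
k! = 15! = 1307674368000
P = 0.001459006 * 1673777475456.573513 / 1307674368000 ≈ 0.001867

0.001867


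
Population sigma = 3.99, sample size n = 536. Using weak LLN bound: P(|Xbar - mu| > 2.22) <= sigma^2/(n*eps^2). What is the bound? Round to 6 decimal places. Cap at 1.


bound = min(1, sigma^2/(n*eps^2))
sigma^2 = 3.99^2 = 15.9201
n*eps^2 = 536 * 2.22^2 = 536 * 4.9284 = 2641.6224
sigma^2/(n*eps^2) = 15.9201 / 2641.6224 ≈ 0.00602664

0.006027


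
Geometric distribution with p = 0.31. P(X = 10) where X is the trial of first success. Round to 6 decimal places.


P = (1-p)^(k-1) * p
(1-p)^(k-1) = 0.69^9 ≈ 0.03545209
P = 0.03545209 * 0.31 ≈ 0.01099015

0.010990


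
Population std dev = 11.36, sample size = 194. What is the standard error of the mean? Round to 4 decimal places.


SE = sigma / sqrt(n)
sqrt(194) ≈ 13.928388
SE = 11.36 / 13.928388 ≈ 0.815600

0.8156


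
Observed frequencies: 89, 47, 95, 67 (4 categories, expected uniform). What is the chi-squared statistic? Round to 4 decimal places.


chi2 = sum((O-E)^2/E), E = total/4
total = 298, E = 298/4 = 74.5
(89 - 74.5)^2 / 74.5 = 210.25 / 74.5 = 841/298 ≈ 2.822148
(47 - 74.5)^2 / 74.5 = 756.25 / 74.5 = 3025/298 ≈ 10.151007
(95 - 74.5)^2 / 74.5 = 420.25 / 74.5 = 1681/298 ≈ 5.640940
(67 - 74.5)^2 / 74.5 = 56.25 / 74.5 = 225/298 ≈ 0.755034
chi2 = 2886/149 ≈ 19.369128

19.3691


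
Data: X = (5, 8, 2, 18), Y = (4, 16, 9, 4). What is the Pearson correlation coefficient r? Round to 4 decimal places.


r = sum((xi-xbar)(yi-ybar)) / sqrt(sum((xi-xbar)^2) * sum((yi-ybar)^2))
n = 4, xbar = 33/4 = 8.25, ybar = 33/4 = 8.25
Sxy = sum((xi-xbar)(yi-ybar)) = -34.25
Sxx = sum((xi-xbar)^2) = 144.75
Syy = sum((yi-ybar)^2) = 96.75
sqrt(Sxx*Syy) ≈ 118.340874
r = Sxy / sqrt(Sxx*Syy) = -34.25 / 118.340874 ≈ -0.289418

-0.2894


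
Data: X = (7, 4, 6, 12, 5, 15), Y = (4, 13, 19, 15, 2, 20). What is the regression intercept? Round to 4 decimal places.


a = ybar - b*xbar, where b = sum((xi-xbar)(yi-ybar)) / sum((xi-xbar)^2)
n = 6, xbar = 49/6 ≈ 8.166667, ybar = 73/6 ≈ 12.166667
Sxy = sum((xi-xbar)(yi-ybar)) = 527/6 ≈ 87.833333
Sxx = sum((xi-xbar)^2) = 569/6 ≈ 94.833333
b = Sxy / Sxx = 527/569 ≈ 0.926186
a = 12.166667 - 0.926186 * 8.166667 = 2619/569 ≈ 4.602812

4.6028


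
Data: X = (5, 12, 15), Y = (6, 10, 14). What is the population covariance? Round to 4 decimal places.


Cov = (1/n)*sum((xi-xbar)(yi-ybar))
n = 3, xbar = 32/3 ≈ 10.666667, ybar = 30/3 = 10
sum((xi-xbar)(yi-ybar)) = 40
Cov = 40 / 3 = 40/3 ≈ 13.333333

13.3333


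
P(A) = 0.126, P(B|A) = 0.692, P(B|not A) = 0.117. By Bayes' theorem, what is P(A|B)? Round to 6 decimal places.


P(A|B) = P(B|A)*P(A) / P(B), P(B) = P(B|A)*P(A) + P(B|not A)*P(not A)
P(B|A)*P(A) = 0.692 * 0.126 = 0.087192
P(B|not A)*P(not A) = 0.117 * 0.874 = 0.102258
P(B) = 0.087192 + 0.102258 = 0.18945
P(A|B) = 0.087192 / 0.18945 ≈ 0.46023753

0.460238


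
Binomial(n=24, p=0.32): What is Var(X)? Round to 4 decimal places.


Var = n*p*(1-p) = 24 * 0.32 * 0.68 = 5.2224

5.2224


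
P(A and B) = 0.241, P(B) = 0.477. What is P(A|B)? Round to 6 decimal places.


P(A|B) = P(A and B) / P(B) = 0.241 / 0.477 = 241/477 ≈ 0.50524109

0.505241


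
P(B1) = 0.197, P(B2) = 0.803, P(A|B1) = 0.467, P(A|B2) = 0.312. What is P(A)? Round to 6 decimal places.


P(A) = P(A|B1)*P(B1) + P(A|B2)*P(B2)
P(A|B1)*P(B1) = 0.467 * 0.197 = 0.091999
P(A|B2)*P(B2) = 0.312 * 0.803 = 0.250536
P(A) = 0.091999 + 0.250536 = 0.342535

0.342535


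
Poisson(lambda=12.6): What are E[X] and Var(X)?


E[X] = Var(X) = lambda = 12.6

12.6, 12.6


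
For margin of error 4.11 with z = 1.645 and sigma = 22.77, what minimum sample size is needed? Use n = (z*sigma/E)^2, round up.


z*sigma/E = 1.645 * 22.77 / 4.11 ≈ 9.113540
(z*sigma/E)^2 ≈ 83.056614
round up: n = 84

84


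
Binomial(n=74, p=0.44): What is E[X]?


E[X] = n*p = 74 * 0.44 = 32.56

32.56


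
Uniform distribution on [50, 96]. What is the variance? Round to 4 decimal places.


Var = (b-a)^2 / 12
(b-a)^2 = (96 - 50)^2 = 2116
Var = 2116/12 ≈ 176.333333

176.3333


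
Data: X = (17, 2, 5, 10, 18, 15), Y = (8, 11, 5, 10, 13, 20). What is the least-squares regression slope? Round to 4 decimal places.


b = sum((xi-xbar)(yi-ybar)) / sum((xi-xbar)^2)
n = 6, xbar = 67/6 ≈ 11.166667, ybar = 67/6 ≈ 11.166667
Sxy = sum((xi-xbar)(yi-ybar)) = 413/6 ≈ 68.833333
Sxx = sum((xi-xbar)^2) = 1313/6 ≈ 218.833333
b = Sxy / Sxx = 413/1313 ≈ 0.314547

0.3145


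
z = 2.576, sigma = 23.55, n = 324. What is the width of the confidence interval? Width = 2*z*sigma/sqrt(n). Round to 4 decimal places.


width = 2*z*sigma/sqrt(n)
2*z*sigma = 2 * 2.576 * 23.55 = 121.3296
sqrt(324) = 18
width = 121.3296 / 18 = 25277/3750 ≈ 6.740533

6.7405


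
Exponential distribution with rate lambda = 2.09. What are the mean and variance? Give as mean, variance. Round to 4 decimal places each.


mean = 1/lam, var = 1/lam^2
mean = 1 / 2.09 = 100/209 ≈ 0.478469
lam^2 = 2.09^2 = 4.3681
var = 1 / 4.3681 ≈ 0.228932

0.4785, 0.2289


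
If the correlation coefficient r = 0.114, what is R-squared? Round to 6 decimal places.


R^2 = r^2 = (0.114)^2 = 0.012996

0.012996


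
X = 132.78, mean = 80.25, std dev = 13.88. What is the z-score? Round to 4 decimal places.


z = (X - mu) / sigma
X - mu = 132.78 - 80.25 = 52.53
z = 52.53 / 13.88 = 5253/1388 ≈ 3.784582

3.7846


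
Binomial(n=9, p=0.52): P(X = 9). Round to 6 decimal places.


P = C(n,k) * p^k * (1-p)^(n-k)
C(9,9) = 1
p^k = 0.52^9 ≈ 0.002779906
(1-p)^(n-k) = 0.48^0 = 1
P = 1 * 0.002779906 * 1 ≈ 0.002780

0.002780


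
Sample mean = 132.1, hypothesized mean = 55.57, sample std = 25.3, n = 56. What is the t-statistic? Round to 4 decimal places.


t = (xbar - mu0) / (s/sqrt(n))
xbar - mu0 = 132.1 - 55.57 = 76.53
sqrt(56) ≈ 7.48331477
s/sqrt(n) = 25.3 / 7.48331477 ≈ 3.38085471
t = 76.53 / 3.38085471 ≈ 22.636288

22.6363


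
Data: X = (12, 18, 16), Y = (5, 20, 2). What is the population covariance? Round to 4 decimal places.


Cov = (1/n)*sum((xi-xbar)(yi-ybar))
n = 3, xbar = 46/3 ≈ 15.333333, ybar = 27/3 = 9
sum((xi-xbar)(yi-ybar)) = 38
Cov = 38 / 3 = 38/3 ≈ 12.666667

12.6667


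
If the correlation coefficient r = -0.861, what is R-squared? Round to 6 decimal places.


R^2 = r^2 = (-0.861)^2 = 0.741321

0.741321


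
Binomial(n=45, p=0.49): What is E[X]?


E[X] = n*p = 45 * 0.49 = 22.05

22.05


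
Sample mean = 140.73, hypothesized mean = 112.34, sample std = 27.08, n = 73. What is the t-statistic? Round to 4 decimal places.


t = (xbar - mu0) / (s/sqrt(n))
xbar - mu0 = 140.73 - 112.34 = 28.39
sqrt(73) ≈ 8.54400375
s/sqrt(n) = 27.08 / 8.54400375 ≈ 3.16947427
t = 28.39 / 3.16947427 ≈ 8.957322

8.9573


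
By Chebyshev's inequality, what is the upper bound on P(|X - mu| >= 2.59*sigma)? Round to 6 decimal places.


P <= 1/k^2
k^2 = 2.59^2 = 6.7081
1/k^2 = 1 / 6.7081 ≈ 0.14907351

0.149074


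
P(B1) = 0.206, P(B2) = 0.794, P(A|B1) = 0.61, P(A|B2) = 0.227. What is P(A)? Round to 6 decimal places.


P(A) = P(A|B1)*P(B1) + P(A|B2)*P(B2)
P(A|B1)*P(B1) = 0.61 * 0.206 = 0.12566
P(A|B2)*P(B2) = 0.227 * 0.794 = 0.180238
P(A) = 0.12566 + 0.180238 = 0.305898

0.305898


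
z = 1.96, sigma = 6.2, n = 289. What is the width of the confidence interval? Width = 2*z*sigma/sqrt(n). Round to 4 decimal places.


width = 2*z*sigma/sqrt(n)
2*z*sigma = 2 * 1.96 * 6.2 = 24.304
sqrt(289) = 17
width = 24.304 / 17 = 3038/2125 ≈ 1.429647

1.4296


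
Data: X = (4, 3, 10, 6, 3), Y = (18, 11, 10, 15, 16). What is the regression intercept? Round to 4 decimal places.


a = ybar - b*xbar, where b = sum((xi-xbar)(yi-ybar)) / sum((xi-xbar)^2)
n = 5, xbar = 26/5 = 5.2, ybar = 70/5 = 14
Sxy = sum((xi-xbar)(yi-ybar)) = -21
Sxx = sum((xi-xbar)^2) = 34.8
b = Sxy / Sxx = -35/58 ≈ -0.603448
a = 14 - (-0.603448) * 5.2 = 497/29 ≈ 17.137931

17.1379


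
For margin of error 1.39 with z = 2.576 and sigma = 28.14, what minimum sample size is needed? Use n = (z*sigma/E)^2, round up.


z*sigma/E = 2.576 * 28.14 / 1.39 ≈ 52.150101
(z*sigma/E)^2 ≈ 2719.633005
round up: n = 2720

2720


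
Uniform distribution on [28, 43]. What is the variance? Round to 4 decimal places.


Var = (b-a)^2 / 12
(b-a)^2 = (43 - 28)^2 = 225
Var = 225/12 = 18.75

18.7500


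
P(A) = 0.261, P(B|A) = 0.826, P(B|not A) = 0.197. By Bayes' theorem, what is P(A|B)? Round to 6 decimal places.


P(A|B) = P(B|A)*P(A) / P(B), P(B) = P(B|A)*P(A) + P(B|not A)*P(not A)
P(B|A)*P(A) = 0.826 * 0.261 = 0.215586
P(B|not A)*P(not A) = 0.197 * 0.739 = 0.145583
P(B) = 0.215586 + 0.145583 = 0.361169
P(A|B) = 0.215586 / 0.361169 ≈ 0.59691170

0.596912


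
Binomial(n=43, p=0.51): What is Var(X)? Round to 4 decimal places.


Var = n*p*(1-p) = 43 * 0.51 * 0.49 = 10.7457

10.7457


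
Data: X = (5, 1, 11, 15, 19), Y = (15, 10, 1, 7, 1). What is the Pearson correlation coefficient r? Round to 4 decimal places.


r = sum((xi-xbar)(yi-ybar)) / sqrt(sum((xi-xbar)^2) * sum((yi-ybar)^2))
n = 5, xbar = 51/5 = 10.2, ybar = 34/5 = 6.8
Sxy = sum((xi-xbar)(yi-ybar)) = -126.8
Sxx = sum((xi-xbar)^2) = 212.8
Syy = sum((yi-ybar)^2) = 144.8
sqrt(Sxx*Syy) ≈ 175.537574
r = Sxy / sqrt(Sxx*Syy) = -126.8 / 175.537574 ≈ -0.722352

-0.7224


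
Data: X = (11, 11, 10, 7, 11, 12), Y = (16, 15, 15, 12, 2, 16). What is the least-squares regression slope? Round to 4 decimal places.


b = sum((xi-xbar)(yi-ybar)) / sum((xi-xbar)^2)
n = 6, xbar = 62/6 = 31/3 ≈ 10.333333, ybar = 76/6 = 38/3 ≈ 12.666667
Sxy = sum((xi-xbar)(yi-ybar)) = 11/3 ≈ 3.666667
Sxx = sum((xi-xbar)^2) = 46/3 ≈ 15.333333
b = Sxy / Sxx = 11/46 ≈ 0.239130

0.2391


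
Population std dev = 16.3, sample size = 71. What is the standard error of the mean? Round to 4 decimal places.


SE = sigma / sqrt(n)
sqrt(71) ≈ 8.426150
SE = 16.3 / 8.426150 ≈ 1.934454

1.9345


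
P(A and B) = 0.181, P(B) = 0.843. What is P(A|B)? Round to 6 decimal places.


P(A|B) = P(A and B) / P(B) = 0.181 / 0.843 = 181/843 ≈ 0.21470937

0.214709


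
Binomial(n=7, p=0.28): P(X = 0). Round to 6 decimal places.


P = C(n,k) * p^k * (1-p)^(n-k)
C(7,0) = 1
p^k = 0.28^0 = 1
(1-p)^(n-k) = 0.72^7 ≈ 0.1003061
P = 1 * 1 * 0.1003061 ≈ 0.100306

0.100306


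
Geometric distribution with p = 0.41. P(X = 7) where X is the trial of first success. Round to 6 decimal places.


P = (1-p)^(k-1) * p
(1-p)^(k-1) = 0.59^6 ≈ 0.04218053
P = 0.04218053 * 0.41 ≈ 0.01729402

0.017294


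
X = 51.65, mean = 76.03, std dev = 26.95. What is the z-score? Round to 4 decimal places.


z = (X - mu) / sigma
X - mu = 51.65 - 76.03 = -24.38
z = -24.38 / 26.95 = -2438/2695 ≈ -0.904638

-0.9046


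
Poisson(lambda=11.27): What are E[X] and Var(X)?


E[X] = Var(X) = lambda = 11.27

11.27, 11.27


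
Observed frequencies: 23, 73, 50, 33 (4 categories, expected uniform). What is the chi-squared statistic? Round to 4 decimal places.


chi2 = sum((O-E)^2/E), E = total/4
total = 179, E = 179/4 = 44.75
(23 - 44.75)^2 / 44.75 = 473.0625 / 44.75 = 7569/716 ≈ 10.571229
(73 - 44.75)^2 / 44.75 = 798.0625 / 44.75 = 12769/716 ≈ 17.833799
(50 - 44.75)^2 / 44.75 = 27.5625 / 44.75 = 441/716 ≈ 0.615922
(33 - 44.75)^2 / 44.75 = 138.0625 / 44.75 = 2209/716 ≈ 3.085196
chi2 = 5747/179 ≈ 32.106145

32.1061


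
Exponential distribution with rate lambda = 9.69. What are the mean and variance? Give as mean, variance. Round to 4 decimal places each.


mean = 1/lam, var = 1/lam^2
mean = 1 / 9.69 = 100/969 ≈ 0.103199
lam^2 = 9.69^2 = 93.8961
var = 1 / 93.8961 ≈ 0.010650

0.1032, 0.0107


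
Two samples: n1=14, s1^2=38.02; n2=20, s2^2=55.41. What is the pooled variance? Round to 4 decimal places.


sp^2 = ((n1-1)*s1^2 + (n2-1)*s2^2)/(n1+n2-2)
(n1-1)*s1^2 = 13 * 38.02 = 494.26
(n2-1)*s2^2 = 19 * 55.41 = 1052.79
numerator = 494.26 + 1052.79 = 1547.05
n1+n2-2 = 32
sp^2 = 1547.05 / 32 = 30941/640 ≈ 48.345313

48.3453


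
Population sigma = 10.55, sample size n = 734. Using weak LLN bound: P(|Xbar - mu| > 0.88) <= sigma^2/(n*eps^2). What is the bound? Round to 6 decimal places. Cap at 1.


bound = min(1, sigma^2/(n*eps^2))
sigma^2 = 10.55^2 = 111.3025
n*eps^2 = 734 * 0.88^2 = 734 * 0.7744 = 568.4096
sigma^2/(n*eps^2) = 111.3025 / 568.4096 ≈ 0.19581390

0.195814


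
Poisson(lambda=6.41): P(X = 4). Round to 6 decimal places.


P = e^(-lam) * lam^k / k!
e^(-6.41) ≈ 0.001645025
lam^k = 6.41^4 ≈ 1688.231962
k! = 4! = 24
P = 0.001645025 * 1688.231962 / 24 ≈ 0.115716

0.115716


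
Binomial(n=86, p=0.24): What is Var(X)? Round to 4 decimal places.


Var = n*p*(1-p) = 86 * 0.24 * 0.76 = 15.6864

15.6864


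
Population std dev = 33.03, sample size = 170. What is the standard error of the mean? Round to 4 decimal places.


SE = sigma / sqrt(n)
sqrt(170) ≈ 13.038405
SE = 33.03 / 13.038405 ≈ 2.533285

2.5333


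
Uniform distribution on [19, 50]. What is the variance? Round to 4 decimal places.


Var = (b-a)^2 / 12
(b-a)^2 = (50 - 19)^2 = 961
Var = 961/12 ≈ 80.083333

80.0833


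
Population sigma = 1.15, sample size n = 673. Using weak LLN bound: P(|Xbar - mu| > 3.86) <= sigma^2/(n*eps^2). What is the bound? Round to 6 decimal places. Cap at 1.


bound = min(1, sigma^2/(n*eps^2))
sigma^2 = 1.15^2 = 1.3225
n*eps^2 = 673 * 3.86^2 = 673 * 14.8996 = 10027.4308
sigma^2/(n*eps^2) = 1.3225 / 10027.4308 ≈ 0.00013189

0.000132


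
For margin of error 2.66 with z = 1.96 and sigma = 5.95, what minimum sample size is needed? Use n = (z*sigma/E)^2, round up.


z*sigma/E = 1.96 * 5.95 / 2.66 = 833/190 ≈ 4.384211
(z*sigma/E)^2 ≈ 19.221302
round up: n = 20

20


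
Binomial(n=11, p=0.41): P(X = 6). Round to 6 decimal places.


P = C(n,k) * p^k * (1-p)^(n-k)
C(11,6) = 462
p^k = 0.41^6 ≈ 0.004750104
(1-p)^(n-k) = 0.59^5 ≈ 0.07149243
P = 462 * 0.004750104 * 0.07149243 ≈ 0.156894

0.156894


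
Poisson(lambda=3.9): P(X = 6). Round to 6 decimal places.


P = e^(-lam) * lam^k / k!
e^(-3.9) ≈ 0.02024191
lam^k = 3.9^6 = 3518.743761
k! = 6! = 720
P = 0.02024191 * 3518.743761 / 720 ≈ 0.098925

0.098925


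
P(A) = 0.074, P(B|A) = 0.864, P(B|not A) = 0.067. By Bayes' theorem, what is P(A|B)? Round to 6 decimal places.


P(A|B) = P(B|A)*P(A) / P(B), P(B) = P(B|A)*P(A) + P(B|not A)*P(not A)
P(B|A)*P(A) = 0.864 * 0.074 = 0.063936
P(B|not A)*P(not A) = 0.067 * 0.926 = 0.062042
P(B) = 0.063936 + 0.062042 = 0.125978
P(A|B) = 0.063936 / 0.125978 ≈ 0.50751719

0.507517


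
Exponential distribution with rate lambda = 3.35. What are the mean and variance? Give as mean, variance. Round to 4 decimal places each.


mean = 1/lam, var = 1/lam^2
mean = 1 / 3.35 = 20/67 ≈ 0.298507
lam^2 = 3.35^2 = 11.2225
var = 1 / 11.2225 = 400/4489 ≈ 0.089107

0.2985, 0.0891


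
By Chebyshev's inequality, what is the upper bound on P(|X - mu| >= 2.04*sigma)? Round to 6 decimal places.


P <= 1/k^2
k^2 = 2.04^2 = 4.1616
1/k^2 = 1 / 4.1616 = 625/2601 ≈ 0.24029220

0.240292


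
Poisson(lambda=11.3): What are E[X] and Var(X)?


E[X] = Var(X) = lambda = 11.3

11.3, 11.3


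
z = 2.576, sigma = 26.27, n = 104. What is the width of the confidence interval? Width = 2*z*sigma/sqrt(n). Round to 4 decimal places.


width = 2*z*sigma/sqrt(n)
2*z*sigma = 2 * 2.576 * 26.27 = 135.34304
sqrt(104) ≈ 10.198039
width = 135.34304 / 10.198039 ≈ 13.271477

13.2715


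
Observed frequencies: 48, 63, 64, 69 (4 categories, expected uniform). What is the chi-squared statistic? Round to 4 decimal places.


chi2 = sum((O-E)^2/E), E = total/4
total = 244, E = 244/4 = 61
(48 - 61)^2 / 61 = 169 / 61 = 169/61 ≈ 2.770492
(63 - 61)^2 / 61 = 4 / 61 = 4/61 ≈ 0.065574
(64 - 61)^2 / 61 = 9 / 61 = 9/61 ≈ 0.147541
(69 - 61)^2 / 61 = 64 / 61 = 64/61 ≈ 1.049180
chi2 = 246/61 ≈ 4.032787

4.0328


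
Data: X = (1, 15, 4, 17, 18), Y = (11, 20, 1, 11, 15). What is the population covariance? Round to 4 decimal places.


Cov = (1/n)*sum((xi-xbar)(yi-ybar))
n = 5, xbar = 55/5 = 11, ybar = 58/5 = 11.6
sum((xi-xbar)(yi-ybar)) = 134
Cov = 134 / 5 = 26.8

26.8000


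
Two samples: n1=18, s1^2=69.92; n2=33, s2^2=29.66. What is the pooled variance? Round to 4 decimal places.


sp^2 = ((n1-1)*s1^2 + (n2-1)*s2^2)/(n1+n2-2)
(n1-1)*s1^2 = 17 * 69.92 = 1188.64
(n2-1)*s2^2 = 32 * 29.66 = 949.12
numerator = 1188.64 + 949.12 = 2137.76
n1+n2-2 = 49
sp^2 = 2137.76 / 49 = 53444/1225 ≈ 43.627755

43.6278


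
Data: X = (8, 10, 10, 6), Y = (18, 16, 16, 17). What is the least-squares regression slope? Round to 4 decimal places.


b = sum((xi-xbar)(yi-ybar)) / sum((xi-xbar)^2)
n = 4, xbar = 34/4 = 8.5, ybar = 67/4 = 16.75
Sxy = sum((xi-xbar)(yi-ybar)) = -3.5
Sxx = sum((xi-xbar)^2) = 11
b = Sxy / Sxx = -7/22 ≈ -0.318182

-0.3182


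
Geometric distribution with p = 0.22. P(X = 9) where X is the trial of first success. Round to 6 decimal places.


P = (1-p)^(k-1) * p
(1-p)^(k-1) = 0.78^8 ≈ 0.1370114
P = 0.1370114 * 0.22 ≈ 0.03014252

0.030143


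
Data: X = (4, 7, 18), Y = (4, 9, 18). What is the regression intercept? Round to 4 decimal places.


a = ybar - b*xbar, where b = sum((xi-xbar)(yi-ybar)) / sum((xi-xbar)^2)
n = 3, xbar = 29/3 ≈ 9.666667, ybar = 31/3 ≈ 10.333333
Sxy = sum((xi-xbar)(yi-ybar)) = 310/3 ≈ 103.333333
Sxx = sum((xi-xbar)^2) = 326/3 ≈ 108.666667
b = Sxy / Sxx = 155/163 ≈ 0.950920
a = 10.333333 - 0.950920 * 9.666667 = 186/163 ≈ 1.141104

1.1411


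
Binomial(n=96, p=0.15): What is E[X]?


E[X] = n*p = 96 * 0.15 = 14.4

14.4


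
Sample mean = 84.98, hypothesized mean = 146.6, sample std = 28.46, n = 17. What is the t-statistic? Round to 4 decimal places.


t = (xbar - mu0) / (s/sqrt(n))
xbar - mu0 = 84.98 - 146.6 = -61.62
sqrt(17) ≈ 4.12310563
s/sqrt(n) = 28.46 / 4.12310563 ≈ 6.90256389
t = -61.62 / 6.90256389 ≈ -8.927118

-8.9271


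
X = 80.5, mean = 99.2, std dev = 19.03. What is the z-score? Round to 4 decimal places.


z = (X - mu) / sigma
X - mu = 80.5 - 99.2 = -18.7
z = -18.7 / 19.03 = -170/173 ≈ -0.982659

-0.9827


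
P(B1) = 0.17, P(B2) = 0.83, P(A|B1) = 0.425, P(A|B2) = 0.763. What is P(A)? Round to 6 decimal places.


P(A) = P(A|B1)*P(B1) + P(A|B2)*P(B2)
P(A|B1)*P(B1) = 0.425 * 0.17 = 0.07225
P(A|B2)*P(B2) = 0.763 * 0.83 = 0.63329
P(A) = 0.07225 + 0.63329 = 0.70554

0.705540


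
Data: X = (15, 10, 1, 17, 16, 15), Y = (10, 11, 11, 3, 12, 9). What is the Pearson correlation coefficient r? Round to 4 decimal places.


r = sum((xi-xbar)(yi-ybar)) / sqrt(sum((xi-xbar)^2) * sum((yi-ybar)^2))
n = 6, xbar = 74/6 = 37/3 ≈ 12.333333, ybar = 56/6 = 28/3 ≈ 9.333333
Sxy = sum((xi-xbar)(yi-ybar)) = -125/3 ≈ -41.666667
Sxx = sum((xi-xbar)^2) = 550/3 ≈ 183.333333
Syy = sum((yi-ybar)^2) = 160/3 ≈ 53.333333
sqrt(Sxx*Syy) ≈ 98.882646
r = Sxy / sqrt(Sxx*Syy) = -41.666667 / 98.882646 ≈ -0.421375

-0.4214


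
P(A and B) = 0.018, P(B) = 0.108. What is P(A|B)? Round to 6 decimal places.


P(A|B) = P(A and B) / P(B) = 0.018 / 0.108 = 1/6 ≈ 0.16666667

0.166667


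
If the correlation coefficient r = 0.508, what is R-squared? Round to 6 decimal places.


R^2 = r^2 = (0.508)^2 = 0.258064

0.258064


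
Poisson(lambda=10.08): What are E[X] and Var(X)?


E[X] = Var(X) = lambda = 10.08

10.08, 10.08


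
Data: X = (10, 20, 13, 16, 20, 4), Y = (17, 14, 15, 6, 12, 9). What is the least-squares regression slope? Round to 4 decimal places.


b = sum((xi-xbar)(yi-ybar)) / sum((xi-xbar)^2)
n = 6, xbar = 83/6 ≈ 13.833333, ybar = 73/6 ≈ 12.166667
Sxy = sum((xi-xbar)(yi-ybar)) = 43/6 ≈ 7.166667
Sxx = sum((xi-xbar)^2) = 1157/6 ≈ 192.833333
b = Sxy / Sxx = 43/1157 ≈ 0.037165

0.0372


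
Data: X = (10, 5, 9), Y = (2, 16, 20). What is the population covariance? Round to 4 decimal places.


Cov = (1/n)*sum((xi-xbar)(yi-ybar))
n = 3, xbar = 24/3 = 8, ybar = 38/3 ≈ 12.666667
sum((xi-xbar)(yi-ybar)) = -24
Cov = -24 / 3 = -8

-8.0000


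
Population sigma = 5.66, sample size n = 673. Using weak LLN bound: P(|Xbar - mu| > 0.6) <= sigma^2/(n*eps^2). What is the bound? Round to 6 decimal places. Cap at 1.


bound = min(1, sigma^2/(n*eps^2))
sigma^2 = 5.66^2 = 32.0356
n*eps^2 = 673 * 0.6^2 = 673 * 0.36 = 242.28
sigma^2/(n*eps^2) = 32.0356 / 242.28 ≈ 0.13222552

0.132226


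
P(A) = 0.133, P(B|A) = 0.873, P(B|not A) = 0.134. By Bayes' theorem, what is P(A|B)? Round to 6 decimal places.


P(A|B) = P(B|A)*P(A) / P(B), P(B) = P(B|A)*P(A) + P(B|not A)*P(not A)
P(B|A)*P(A) = 0.873 * 0.133 = 0.116109
P(B|not A)*P(not A) = 0.134 * 0.867 = 0.116178
P(B) = 0.116109 + 0.116178 = 0.232287
P(A|B) = 0.116109 / 0.232287 ≈ 0.49985148

0.499851


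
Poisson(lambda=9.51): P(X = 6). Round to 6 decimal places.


P = e^(-lam) * lam^k / k!
e^(-9.51) ≈ 0.00007410704
lam^k = 9.51^6 ≈ 739746.811005
k! = 6! = 720
P = 0.00007410704 * 739746.811005 / 720 ≈ 0.076140

0.076140


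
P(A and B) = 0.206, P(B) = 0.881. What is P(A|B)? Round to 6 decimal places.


P(A|B) = P(A and B) / P(B) = 0.206 / 0.881 = 206/881 ≈ 0.23382520

0.233825


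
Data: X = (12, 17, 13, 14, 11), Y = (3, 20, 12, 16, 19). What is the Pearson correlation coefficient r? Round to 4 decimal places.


r = sum((xi-xbar)(yi-ybar)) / sqrt(sum((xi-xbar)^2) * sum((yi-ybar)^2))
n = 5, xbar = 67/5 = 13.4, ybar = 70/5 = 14
Sxy = sum((xi-xbar)(yi-ybar)) = 27
Sxx = sum((xi-xbar)^2) = 21.2
Syy = sum((yi-ybar)^2) = 190
sqrt(Sxx*Syy) ≈ 63.466527
r = Sxy / sqrt(Sxx*Syy) = 27 / 63.466527 ≈ 0.425421

0.4254


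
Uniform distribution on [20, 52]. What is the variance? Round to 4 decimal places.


Var = (b-a)^2 / 12
(b-a)^2 = (52 - 20)^2 = 1024
Var = 1024/12 ≈ 85.333333

85.3333


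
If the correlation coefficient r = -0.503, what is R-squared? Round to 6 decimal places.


R^2 = r^2 = (-0.503)^2 = 0.253009

0.253009


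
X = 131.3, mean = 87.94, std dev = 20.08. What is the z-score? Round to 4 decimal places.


z = (X - mu) / sigma
X - mu = 131.3 - 87.94 = 43.36
z = 43.36 / 20.08 = 542/251 ≈ 2.159363

2.1594


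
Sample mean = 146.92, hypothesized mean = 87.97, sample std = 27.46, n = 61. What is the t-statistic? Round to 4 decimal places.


t = (xbar - mu0) / (s/sqrt(n))
xbar - mu0 = 146.92 - 87.97 = 58.95
sqrt(61) ≈ 7.81024968
s/sqrt(n) = 27.46 / 7.81024968 ≈ 3.51589272
t = 58.95 / 3.51589272 ≈ 16.766723

16.7667


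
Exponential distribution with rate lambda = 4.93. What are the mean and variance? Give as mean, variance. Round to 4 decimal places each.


mean = 1/lam, var = 1/lam^2
mean = 1 / 4.93 = 100/493 ≈ 0.202840
lam^2 = 4.93^2 = 24.3049
var = 1 / 24.3049 ≈ 0.041144

0.2028, 0.0411


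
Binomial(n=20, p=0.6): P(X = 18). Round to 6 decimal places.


P = C(n,k) * p^k * (1-p)^(n-k)
C(20,18) = 190
p^k = 0.6^18 ≈ 0.0001015600
(1-p)^(n-k) = 0.4^2 = 0.16
P = 190 * 0.0001015600 * 0.16 ≈ 0.003087

0.003087


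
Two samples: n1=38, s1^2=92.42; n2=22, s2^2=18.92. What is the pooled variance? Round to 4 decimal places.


sp^2 = ((n1-1)*s1^2 + (n2-1)*s2^2)/(n1+n2-2)
(n1-1)*s1^2 = 37 * 92.42 = 3419.54
(n2-1)*s2^2 = 21 * 18.92 = 397.32
numerator = 3419.54 + 397.32 = 3816.86
n1+n2-2 = 58
sp^2 = 3816.86 / 58 = 190843/2900 ≈ 65.807931

65.8079


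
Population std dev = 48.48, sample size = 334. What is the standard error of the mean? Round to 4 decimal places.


SE = sigma / sqrt(n)
sqrt(334) ≈ 18.275667
SE = 48.48 / 18.275667 ≈ 2.652708

2.6527


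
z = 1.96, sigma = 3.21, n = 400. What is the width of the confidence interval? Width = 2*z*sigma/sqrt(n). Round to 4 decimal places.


width = 2*z*sigma/sqrt(n)
2*z*sigma = 2 * 1.96 * 3.21 = 12.5832
sqrt(400) = 20
width = 12.5832 / 20 = 0.62916

0.6292


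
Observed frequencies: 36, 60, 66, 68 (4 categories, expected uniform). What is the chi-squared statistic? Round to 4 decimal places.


chi2 = sum((O-E)^2/E), E = total/4
total = 230, E = 230/4 = 57.5
(36 - 57.5)^2 / 57.5 = 462.25 / 57.5 = 1849/230 ≈ 8.039130
(60 - 57.5)^2 / 57.5 = 6.25 / 57.5 = 5/46 ≈ 0.108696
(66 - 57.5)^2 / 57.5 = 72.25 / 57.5 = 289/230 ≈ 1.256522
(68 - 57.5)^2 / 57.5 = 110.25 / 57.5 = 441/230 ≈ 1.917391
chi2 = 1302/115 ≈ 11.321739

11.3217


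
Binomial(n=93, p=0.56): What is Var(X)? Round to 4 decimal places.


Var = n*p*(1-p) = 93 * 0.56 * 0.44 = 22.9152

22.9152


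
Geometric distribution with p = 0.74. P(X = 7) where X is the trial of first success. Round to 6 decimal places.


P = (1-p)^(k-1) * p
(1-p)^(k-1) = 0.26^6 ≈ 0.0003089158
P = 0.0003089158 * 0.74 ≈ 0.0002285977

0.000229


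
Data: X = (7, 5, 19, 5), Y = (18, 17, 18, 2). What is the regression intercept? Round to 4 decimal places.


a = ybar - b*xbar, where b = sum((xi-xbar)(yi-ybar)) / sum((xi-xbar)^2)
n = 4, xbar = 36/4 = 9, ybar = 55/4 = 13.75
Sxy = sum((xi-xbar)(yi-ybar)) = 68
Sxx = sum((xi-xbar)^2) = 136
b = Sxy / Sxx = 0.5
a = 13.75 - 0.5 * 9 = 9.25

9.2500


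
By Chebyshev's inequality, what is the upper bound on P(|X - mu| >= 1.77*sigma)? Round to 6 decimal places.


P <= 1/k^2
k^2 = 1.77^2 = 3.1329
1/k^2 = 1 / 3.1329 ≈ 0.31919308

0.319193


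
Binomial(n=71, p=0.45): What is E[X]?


E[X] = n*p = 71 * 0.45 = 31.95

31.95


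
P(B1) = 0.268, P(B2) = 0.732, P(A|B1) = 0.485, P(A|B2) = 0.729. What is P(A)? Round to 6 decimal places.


P(A) = P(A|B1)*P(B1) + P(A|B2)*P(B2)
P(A|B1)*P(B1) = 0.485 * 0.268 = 0.12998
P(A|B2)*P(B2) = 0.729 * 0.732 = 0.533628
P(A) = 0.12998 + 0.533628 = 0.663608

0.663608


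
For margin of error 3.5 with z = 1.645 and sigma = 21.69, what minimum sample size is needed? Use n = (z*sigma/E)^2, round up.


z*sigma/E = 1.645 * 21.69 / 3.5 = 10.1943
(z*sigma/E)^2 ≈ 103.923752
round up: n = 104

104


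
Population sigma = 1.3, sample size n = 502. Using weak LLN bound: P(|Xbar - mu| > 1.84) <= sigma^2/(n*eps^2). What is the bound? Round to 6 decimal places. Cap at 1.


bound = min(1, sigma^2/(n*eps^2))
sigma^2 = 1.3^2 = 1.69
n*eps^2 = 502 * 1.84^2 = 502 * 3.3856 = 1699.5712
sigma^2/(n*eps^2) = 1.69 / 1699.5712 ≈ 0.00099437

0.000994


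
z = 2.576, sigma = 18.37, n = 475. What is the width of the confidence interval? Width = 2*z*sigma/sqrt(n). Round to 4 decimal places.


width = 2*z*sigma/sqrt(n)
2*z*sigma = 2 * 2.576 * 18.37 = 94.64224
sqrt(475) ≈ 21.794495
width = 94.64224 / 21.794495 ≈ 4.342484

4.3425


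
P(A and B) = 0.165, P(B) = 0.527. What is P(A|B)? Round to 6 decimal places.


P(A|B) = P(A and B) / P(B) = 0.165 / 0.527 = 165/527 ≈ 0.31309298

0.313093


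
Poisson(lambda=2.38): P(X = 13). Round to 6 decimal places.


P = e^(-lam) * lam^k / k!
e^(-2.38) ≈ 0.09255058
lam^k = 2.38^13 ≈ 78614.099076
k! = 13! = 6227020800
P = 0.09255058 * 78614.099076 / 6227020800 ≈ 0.000001

0.000001
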